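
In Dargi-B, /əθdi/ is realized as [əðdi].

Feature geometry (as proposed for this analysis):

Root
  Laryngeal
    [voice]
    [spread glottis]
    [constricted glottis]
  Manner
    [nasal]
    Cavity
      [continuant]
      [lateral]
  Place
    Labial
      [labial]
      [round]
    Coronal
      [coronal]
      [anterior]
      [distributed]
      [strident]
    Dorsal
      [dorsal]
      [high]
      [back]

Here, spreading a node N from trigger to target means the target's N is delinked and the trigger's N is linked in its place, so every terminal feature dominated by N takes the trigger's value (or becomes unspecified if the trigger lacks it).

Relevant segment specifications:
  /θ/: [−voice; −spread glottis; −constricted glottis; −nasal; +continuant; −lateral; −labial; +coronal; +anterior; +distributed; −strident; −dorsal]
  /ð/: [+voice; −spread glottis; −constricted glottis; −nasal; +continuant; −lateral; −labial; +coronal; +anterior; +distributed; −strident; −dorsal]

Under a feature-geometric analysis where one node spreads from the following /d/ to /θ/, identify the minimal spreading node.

The alternation /θ/ → [ð] changes [voice] and nothing else.
With a single altered terminal, the smallest constituent that could spread is that terminal — [voice].
[continuant], [distributed] stay as in /θ/ although /d/ differs there, so no node dominating them spread; among the remaining candidates [voice] is the lowest that derives the output.

[voice]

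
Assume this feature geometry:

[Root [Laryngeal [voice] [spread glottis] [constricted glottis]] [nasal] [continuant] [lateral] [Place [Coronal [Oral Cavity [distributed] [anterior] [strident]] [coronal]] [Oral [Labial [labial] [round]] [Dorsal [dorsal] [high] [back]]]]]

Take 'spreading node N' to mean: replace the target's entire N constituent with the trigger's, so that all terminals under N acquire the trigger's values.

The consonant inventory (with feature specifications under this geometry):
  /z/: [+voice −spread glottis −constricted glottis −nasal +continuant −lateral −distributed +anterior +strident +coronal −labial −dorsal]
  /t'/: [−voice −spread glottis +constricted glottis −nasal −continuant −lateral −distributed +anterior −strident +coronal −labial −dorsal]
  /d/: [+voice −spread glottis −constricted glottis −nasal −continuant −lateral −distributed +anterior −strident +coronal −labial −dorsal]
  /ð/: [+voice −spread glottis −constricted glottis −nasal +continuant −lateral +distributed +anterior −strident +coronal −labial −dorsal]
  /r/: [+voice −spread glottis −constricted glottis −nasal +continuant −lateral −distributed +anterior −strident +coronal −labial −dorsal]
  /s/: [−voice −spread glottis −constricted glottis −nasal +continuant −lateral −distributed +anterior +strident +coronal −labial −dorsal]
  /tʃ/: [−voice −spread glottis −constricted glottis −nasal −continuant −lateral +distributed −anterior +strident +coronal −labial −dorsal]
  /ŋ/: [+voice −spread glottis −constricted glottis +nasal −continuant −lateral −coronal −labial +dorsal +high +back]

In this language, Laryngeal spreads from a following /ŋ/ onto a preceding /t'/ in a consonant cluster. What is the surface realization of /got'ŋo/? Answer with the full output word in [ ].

Laryngeal immediately or transitively dominates [voice], [spread glottis], [constricted glottis].
After delinking /t'/'s Laryngeal and linking /ŋ/'s, the affected terminals become [+voice], [−spread glottis], [−constricted glottis]; [nasal], [continuant], [lateral], … (outside Laryngeal) are retained from /t'/.
The resulting bundle matches /d/ in the inventory; substituting it for /t'/ gives [godŋo].

[godŋo]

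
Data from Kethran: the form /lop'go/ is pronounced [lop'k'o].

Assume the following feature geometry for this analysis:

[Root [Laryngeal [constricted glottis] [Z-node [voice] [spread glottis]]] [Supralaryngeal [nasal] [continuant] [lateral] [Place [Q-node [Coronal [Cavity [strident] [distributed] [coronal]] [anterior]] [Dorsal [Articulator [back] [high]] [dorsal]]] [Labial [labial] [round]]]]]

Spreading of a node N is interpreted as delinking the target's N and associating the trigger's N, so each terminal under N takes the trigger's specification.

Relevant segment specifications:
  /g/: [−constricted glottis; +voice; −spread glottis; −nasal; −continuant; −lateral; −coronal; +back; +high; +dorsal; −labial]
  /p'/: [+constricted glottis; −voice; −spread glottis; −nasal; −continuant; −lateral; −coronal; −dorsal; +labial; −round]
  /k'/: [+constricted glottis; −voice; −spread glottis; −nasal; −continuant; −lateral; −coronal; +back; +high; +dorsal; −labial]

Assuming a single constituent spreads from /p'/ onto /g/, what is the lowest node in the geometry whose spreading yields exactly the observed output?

Comparing /g/ with its surface form [k'], the features that change are [voice], [constricted glottis].
Tracing each changed feature up the tree, the paths first meet at Laryngeal; any lower node misses at least one of them.
Delinking /g/'s Laryngeal and associating /p'/'s Laryngeal gives precisely the feature bundle of [k'].
Had Root spread, [labial], [dorsal] would have taken /p'/'s values; they stay as in /g/, confirming the spreading constituent is exactly Laryngeal.

Laryngeal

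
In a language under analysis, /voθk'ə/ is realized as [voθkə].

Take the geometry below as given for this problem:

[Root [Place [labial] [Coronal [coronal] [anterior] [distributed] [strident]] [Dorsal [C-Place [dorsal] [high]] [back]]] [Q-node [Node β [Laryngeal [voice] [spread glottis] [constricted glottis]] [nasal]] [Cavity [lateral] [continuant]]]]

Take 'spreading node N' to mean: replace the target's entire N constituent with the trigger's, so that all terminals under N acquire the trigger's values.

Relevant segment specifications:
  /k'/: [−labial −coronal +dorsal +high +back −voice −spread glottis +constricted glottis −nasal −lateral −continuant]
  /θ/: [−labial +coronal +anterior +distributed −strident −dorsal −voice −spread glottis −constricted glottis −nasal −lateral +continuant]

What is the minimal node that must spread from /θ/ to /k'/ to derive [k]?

/k'/ and [k] differ in [constricted glottis]; every other specified feature is identical.
Since just one terminal is affected and it takes /θ/'s value, spreading the terminal [constricted glottis] alone is sufficient and minimal.
Features on which the two segments disagree outside [constricted glottis], such as [continuant], [dorsal], are unchanged — nothing dominating them spread, and [constricted glottis] is the minimal sufficient constituent.

[constricted glottis]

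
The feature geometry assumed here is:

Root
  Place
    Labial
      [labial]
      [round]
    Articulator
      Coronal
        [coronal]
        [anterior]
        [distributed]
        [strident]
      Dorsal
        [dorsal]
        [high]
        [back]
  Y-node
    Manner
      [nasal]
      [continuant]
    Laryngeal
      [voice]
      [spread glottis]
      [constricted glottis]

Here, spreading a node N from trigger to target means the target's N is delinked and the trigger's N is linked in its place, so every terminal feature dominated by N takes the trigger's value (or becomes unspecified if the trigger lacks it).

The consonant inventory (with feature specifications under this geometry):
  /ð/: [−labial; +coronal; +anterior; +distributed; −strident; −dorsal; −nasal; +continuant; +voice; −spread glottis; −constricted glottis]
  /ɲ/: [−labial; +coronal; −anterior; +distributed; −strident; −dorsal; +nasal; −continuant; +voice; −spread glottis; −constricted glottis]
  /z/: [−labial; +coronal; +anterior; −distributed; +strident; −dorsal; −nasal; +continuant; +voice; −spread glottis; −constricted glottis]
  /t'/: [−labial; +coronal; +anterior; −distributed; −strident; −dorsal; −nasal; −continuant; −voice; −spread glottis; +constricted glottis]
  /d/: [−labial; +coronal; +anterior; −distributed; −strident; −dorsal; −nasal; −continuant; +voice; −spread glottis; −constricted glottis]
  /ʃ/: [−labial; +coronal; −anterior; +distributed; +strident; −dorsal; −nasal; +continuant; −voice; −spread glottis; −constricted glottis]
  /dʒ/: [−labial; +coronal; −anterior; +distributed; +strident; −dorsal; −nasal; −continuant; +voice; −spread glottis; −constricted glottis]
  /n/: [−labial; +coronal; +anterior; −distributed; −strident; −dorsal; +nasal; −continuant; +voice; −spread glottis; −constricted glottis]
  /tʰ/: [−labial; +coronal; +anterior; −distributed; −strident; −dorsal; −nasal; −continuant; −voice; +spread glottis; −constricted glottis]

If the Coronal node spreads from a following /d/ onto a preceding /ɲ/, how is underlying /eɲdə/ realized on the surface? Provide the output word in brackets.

[endə]

Coronal immediately or transitively dominates [coronal], [anterior], [distributed], [strident].
After delinking /ɲ/'s Coronal and linking /d/'s, the affected terminals become [+coronal], [+anterior], [−distributed], [−strident]; [labial], [dorsal], [nasal], … (outside Coronal) are retained from /ɲ/.
The resulting bundle matches /n/ in the inventory; substituting it for /ɲ/ gives [endə].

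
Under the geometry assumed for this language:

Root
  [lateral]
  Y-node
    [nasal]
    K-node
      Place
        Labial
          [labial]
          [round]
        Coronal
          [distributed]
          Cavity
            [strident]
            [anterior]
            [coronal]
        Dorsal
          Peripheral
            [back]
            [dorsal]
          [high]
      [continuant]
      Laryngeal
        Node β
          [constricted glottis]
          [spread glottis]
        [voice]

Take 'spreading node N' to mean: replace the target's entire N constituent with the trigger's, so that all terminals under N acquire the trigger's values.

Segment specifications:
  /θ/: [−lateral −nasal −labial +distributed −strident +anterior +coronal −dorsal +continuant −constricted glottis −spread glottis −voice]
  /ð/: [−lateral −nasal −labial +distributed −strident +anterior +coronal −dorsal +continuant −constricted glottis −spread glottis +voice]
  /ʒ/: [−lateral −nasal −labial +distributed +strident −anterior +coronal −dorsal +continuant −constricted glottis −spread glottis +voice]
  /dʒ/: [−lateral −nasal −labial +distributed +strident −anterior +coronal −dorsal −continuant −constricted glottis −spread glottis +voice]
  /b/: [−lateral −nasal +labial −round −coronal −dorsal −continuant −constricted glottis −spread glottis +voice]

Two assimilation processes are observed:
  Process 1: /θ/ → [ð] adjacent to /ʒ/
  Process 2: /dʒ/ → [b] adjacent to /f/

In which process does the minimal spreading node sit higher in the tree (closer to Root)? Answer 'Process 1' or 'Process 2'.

In Process 1, [voice] changes, so the minimal spreading node is [voice] at depth 4.
In Process 2, [labial], [round], [coronal], [anterior], [distributed], [strident] change, so the minimal spreading node is Place at depth 3.
Place (depth 3) sits above [voice] (depth 4), making Process 2 the one with the higher spreading node.

Process 2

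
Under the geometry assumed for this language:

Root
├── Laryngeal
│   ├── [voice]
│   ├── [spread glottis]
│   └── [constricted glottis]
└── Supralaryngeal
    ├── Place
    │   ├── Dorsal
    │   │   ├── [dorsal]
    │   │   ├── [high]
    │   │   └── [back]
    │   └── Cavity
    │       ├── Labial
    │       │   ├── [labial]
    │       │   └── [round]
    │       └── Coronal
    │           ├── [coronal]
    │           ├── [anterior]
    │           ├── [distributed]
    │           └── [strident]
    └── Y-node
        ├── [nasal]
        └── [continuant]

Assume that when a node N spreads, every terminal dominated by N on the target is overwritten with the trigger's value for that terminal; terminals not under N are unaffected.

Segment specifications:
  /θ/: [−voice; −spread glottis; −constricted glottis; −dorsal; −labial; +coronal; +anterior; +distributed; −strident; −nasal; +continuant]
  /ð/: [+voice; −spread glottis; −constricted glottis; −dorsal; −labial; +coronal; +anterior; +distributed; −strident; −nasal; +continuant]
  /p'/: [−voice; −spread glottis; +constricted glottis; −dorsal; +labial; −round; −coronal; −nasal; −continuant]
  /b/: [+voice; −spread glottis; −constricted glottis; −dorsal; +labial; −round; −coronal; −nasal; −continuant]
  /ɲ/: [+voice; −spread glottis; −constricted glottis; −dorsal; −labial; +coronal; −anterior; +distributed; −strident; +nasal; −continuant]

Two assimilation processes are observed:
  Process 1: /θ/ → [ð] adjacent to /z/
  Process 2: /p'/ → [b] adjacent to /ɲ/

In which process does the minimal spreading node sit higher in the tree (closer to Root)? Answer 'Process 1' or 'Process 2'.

Process 1 alters [voice]; the lowest dominating node is [voice] (depth 2 from Root).
In Process 2, [voice], [constricted glottis] change, so the minimal spreading node is Laryngeal at depth 1.
Depth 1 < depth 2; Process 2 involves the structurally higher constituent Laryngeal.

Process 2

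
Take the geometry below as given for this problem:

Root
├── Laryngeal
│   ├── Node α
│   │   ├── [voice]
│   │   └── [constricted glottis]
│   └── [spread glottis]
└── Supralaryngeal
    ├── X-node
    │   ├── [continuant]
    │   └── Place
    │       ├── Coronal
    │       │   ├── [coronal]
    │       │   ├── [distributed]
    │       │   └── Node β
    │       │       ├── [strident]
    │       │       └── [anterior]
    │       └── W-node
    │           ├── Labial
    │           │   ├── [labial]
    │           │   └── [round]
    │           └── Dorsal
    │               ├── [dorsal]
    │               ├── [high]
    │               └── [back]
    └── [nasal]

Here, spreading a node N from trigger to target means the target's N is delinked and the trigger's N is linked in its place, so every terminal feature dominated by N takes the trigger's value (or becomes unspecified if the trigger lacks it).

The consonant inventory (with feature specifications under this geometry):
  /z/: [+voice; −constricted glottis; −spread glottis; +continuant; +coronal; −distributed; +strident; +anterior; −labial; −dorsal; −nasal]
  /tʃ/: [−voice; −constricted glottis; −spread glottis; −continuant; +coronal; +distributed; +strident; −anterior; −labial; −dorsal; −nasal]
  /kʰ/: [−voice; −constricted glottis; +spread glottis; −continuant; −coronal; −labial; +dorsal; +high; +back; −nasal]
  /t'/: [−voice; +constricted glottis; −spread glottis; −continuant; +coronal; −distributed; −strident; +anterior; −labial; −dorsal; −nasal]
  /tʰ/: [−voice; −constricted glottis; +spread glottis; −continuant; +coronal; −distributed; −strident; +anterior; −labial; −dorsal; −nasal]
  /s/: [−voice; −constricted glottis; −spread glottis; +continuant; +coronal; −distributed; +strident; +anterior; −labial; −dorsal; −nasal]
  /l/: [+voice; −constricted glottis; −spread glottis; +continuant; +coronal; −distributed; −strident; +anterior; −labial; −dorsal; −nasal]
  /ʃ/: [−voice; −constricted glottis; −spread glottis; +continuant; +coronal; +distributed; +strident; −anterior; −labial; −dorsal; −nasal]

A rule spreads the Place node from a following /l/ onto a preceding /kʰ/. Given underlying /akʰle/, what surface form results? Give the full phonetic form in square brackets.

The Place node dominates the terminals [coronal], [distributed], [strident], [anterior], [labial], [round], [dorsal], [high], [back].
After delinking /kʰ/'s Place and linking /l/'s, the affected terminals become [+coronal], [−distributed], [−strident], [+anterior], [−labial], [−dorsal]; [voice], [constricted glottis], [spread glottis], … (outside Place) are retained from /kʰ/.
This feature bundle is that of [tʰ], so /akʰle/ surfaces as [atʰle].

[atʰle]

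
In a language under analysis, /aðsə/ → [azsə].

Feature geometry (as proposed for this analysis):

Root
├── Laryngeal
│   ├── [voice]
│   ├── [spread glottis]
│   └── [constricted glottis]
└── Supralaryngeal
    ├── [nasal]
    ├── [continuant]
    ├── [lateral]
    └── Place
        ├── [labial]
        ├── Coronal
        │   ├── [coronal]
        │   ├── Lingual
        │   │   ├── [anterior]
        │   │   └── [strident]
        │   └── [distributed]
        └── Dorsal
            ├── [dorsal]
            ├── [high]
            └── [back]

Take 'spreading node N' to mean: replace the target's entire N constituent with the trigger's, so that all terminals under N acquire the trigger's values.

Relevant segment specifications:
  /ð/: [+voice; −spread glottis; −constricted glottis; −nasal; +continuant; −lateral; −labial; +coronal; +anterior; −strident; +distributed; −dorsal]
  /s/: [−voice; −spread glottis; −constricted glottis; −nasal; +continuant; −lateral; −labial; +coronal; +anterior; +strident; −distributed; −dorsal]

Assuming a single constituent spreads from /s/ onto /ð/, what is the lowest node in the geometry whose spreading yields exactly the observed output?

The alternation /ð/ → [z] changes [distributed], [strident] and nothing else.
These terminals are all dominated by Coronal, and no proper subconstituent of Coronal covers them all; Coronal is their lowest common ancestor.
Spreading Coronal from /s/ overwrites each of those terminals with /s/'s values, yielding exactly [z].
[voice] stays as in /ð/ although /s/ differs there, so no node dominating it spread; among the remaining candidates Coronal is the lowest that derives the output.

Coronal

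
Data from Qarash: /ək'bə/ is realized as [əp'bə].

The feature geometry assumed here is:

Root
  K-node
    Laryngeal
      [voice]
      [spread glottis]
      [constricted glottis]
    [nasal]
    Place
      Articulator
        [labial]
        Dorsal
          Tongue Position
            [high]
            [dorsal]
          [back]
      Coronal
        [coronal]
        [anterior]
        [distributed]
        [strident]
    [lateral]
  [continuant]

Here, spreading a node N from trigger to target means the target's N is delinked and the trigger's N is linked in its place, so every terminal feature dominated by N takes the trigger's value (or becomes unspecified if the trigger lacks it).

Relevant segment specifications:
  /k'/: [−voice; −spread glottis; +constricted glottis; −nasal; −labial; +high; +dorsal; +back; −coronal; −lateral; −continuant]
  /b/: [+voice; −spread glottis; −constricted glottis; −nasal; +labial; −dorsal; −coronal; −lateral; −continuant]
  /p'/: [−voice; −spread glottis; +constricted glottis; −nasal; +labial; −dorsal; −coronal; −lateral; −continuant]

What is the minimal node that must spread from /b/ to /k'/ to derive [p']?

Articulator

Comparing /k'/ with its surface form [p'], the features that change are [labial], [dorsal], [high], [back].
These terminals are all dominated by Articulator, and no proper subconstituent of Articulator covers them all; Articulator is their lowest common ancestor.
Spreading Articulator from /b/ overwrites each of those terminals with /b/'s values, yielding exactly [p'].
Features on which the two segments disagree outside Articulator, such as [constricted glottis], [voice], are unchanged — nothing dominating them spread, and Articulator is the minimal sufficient constituent.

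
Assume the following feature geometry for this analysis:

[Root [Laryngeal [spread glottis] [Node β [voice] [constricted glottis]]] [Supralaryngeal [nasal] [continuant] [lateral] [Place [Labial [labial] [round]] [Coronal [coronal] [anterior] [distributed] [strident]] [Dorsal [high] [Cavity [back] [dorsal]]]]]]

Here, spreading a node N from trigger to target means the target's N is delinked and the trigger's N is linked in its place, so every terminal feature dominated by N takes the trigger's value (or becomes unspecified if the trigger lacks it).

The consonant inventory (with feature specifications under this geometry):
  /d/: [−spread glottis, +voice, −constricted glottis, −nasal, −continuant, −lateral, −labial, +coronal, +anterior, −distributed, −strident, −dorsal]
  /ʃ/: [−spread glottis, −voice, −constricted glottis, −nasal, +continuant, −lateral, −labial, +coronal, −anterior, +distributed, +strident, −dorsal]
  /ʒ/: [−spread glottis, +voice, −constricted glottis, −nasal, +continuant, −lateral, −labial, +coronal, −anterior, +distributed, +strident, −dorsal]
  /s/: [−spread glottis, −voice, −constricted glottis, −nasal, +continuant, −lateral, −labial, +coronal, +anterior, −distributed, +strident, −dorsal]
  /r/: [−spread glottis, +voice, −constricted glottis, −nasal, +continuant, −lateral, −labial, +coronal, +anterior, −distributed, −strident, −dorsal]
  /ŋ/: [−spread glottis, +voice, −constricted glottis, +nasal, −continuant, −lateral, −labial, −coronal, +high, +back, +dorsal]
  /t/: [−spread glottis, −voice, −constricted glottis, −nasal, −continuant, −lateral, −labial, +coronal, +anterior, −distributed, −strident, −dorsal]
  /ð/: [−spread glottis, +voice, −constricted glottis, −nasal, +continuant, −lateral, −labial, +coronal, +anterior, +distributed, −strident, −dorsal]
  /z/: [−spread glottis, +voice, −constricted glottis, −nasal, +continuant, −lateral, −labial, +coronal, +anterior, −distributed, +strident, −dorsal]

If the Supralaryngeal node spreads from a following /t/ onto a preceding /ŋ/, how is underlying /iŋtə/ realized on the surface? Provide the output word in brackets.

[idtə]

Terminals under Supralaryngeal in this geometry: [nasal], [continuant], [lateral], [labial], [round], [coronal], [anterior], [distributed], [strident], [high], [back], [dorsal].
After delinking /ŋ/'s Supralaryngeal and linking /t/'s, the affected terminals become [−nasal], [−continuant], [−lateral], [−labial], [+coronal], [+anterior], [−distributed], [−strident], [−dorsal]; [spread glottis], [voice], [constricted glottis] (outside Supralaryngeal) are retained from /ŋ/.
The resulting bundle matches /d/ in the inventory; substituting it for /ŋ/ gives [idtə].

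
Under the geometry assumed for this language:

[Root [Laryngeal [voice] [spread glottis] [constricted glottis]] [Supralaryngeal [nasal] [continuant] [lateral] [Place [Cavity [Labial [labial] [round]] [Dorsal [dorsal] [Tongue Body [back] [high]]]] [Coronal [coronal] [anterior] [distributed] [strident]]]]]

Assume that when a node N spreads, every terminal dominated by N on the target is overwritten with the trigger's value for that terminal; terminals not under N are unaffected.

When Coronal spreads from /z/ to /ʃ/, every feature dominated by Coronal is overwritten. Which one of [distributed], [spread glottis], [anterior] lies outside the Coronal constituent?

[spread glottis]

Coronal dominates exactly [coronal], [anterior], [distributed], [strident].
[distributed], [anterior] all lie under Coronal, so they are overwritten when Coronal spreads.
[spread glottis] is not within the Coronal subtree (it hangs from Laryngeal), so /ʃ/'s [spread glottis] value survives.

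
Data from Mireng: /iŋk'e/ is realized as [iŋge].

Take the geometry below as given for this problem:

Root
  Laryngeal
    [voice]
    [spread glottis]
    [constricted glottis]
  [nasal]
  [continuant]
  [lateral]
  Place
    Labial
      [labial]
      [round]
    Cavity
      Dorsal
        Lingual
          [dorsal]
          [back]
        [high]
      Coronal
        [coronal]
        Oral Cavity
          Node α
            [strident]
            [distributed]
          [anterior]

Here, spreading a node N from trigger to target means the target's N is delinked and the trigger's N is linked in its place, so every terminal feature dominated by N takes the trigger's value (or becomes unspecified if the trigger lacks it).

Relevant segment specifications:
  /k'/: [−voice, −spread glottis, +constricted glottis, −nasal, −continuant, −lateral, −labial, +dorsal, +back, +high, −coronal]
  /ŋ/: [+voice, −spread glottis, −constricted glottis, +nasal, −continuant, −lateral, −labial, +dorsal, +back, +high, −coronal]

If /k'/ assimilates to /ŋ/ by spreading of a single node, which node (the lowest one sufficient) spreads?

Laryngeal

The alternation /k'/ → [g] changes [voice], [constricted glottis] and nothing else.
In this geometry the lowest node dominating all of them is Laryngeal: every daughter of Laryngeal dominates only a proper subset, so no lower node suffices.
Spreading Laryngeal from /ŋ/ overwrites each of those terminals with /ŋ/'s values, yielding exactly [g].
Had Root spread, [nasal] would have taken /ŋ/'s value; it stays as in /k'/, confirming the spreading constituent is exactly Laryngeal.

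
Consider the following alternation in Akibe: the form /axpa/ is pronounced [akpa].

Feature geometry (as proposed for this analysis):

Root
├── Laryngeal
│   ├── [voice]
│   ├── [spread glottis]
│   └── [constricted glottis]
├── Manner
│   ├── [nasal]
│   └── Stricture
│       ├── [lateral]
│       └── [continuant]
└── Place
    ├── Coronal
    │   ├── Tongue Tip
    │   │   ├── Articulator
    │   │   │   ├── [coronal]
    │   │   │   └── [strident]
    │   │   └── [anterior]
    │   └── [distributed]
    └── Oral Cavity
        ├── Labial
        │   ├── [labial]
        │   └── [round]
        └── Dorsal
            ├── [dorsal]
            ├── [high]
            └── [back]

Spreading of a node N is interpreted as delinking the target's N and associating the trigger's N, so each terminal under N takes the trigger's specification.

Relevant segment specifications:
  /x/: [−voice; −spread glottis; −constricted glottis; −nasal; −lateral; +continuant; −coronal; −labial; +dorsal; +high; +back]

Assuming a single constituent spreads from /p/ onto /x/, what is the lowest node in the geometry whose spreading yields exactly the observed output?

Comparing /x/ with its surface form [k], the only feature that changes is [continuant].
Only a single terminal changes, and /p/ supplies the new value, so [continuant] itself is the minimal spreading constituent.
[dorsal], [labial] stay as in /x/ although /p/ differs there, so no node dominating them spread; among the remaining candidates [continuant] is the lowest that derives the output.

[continuant]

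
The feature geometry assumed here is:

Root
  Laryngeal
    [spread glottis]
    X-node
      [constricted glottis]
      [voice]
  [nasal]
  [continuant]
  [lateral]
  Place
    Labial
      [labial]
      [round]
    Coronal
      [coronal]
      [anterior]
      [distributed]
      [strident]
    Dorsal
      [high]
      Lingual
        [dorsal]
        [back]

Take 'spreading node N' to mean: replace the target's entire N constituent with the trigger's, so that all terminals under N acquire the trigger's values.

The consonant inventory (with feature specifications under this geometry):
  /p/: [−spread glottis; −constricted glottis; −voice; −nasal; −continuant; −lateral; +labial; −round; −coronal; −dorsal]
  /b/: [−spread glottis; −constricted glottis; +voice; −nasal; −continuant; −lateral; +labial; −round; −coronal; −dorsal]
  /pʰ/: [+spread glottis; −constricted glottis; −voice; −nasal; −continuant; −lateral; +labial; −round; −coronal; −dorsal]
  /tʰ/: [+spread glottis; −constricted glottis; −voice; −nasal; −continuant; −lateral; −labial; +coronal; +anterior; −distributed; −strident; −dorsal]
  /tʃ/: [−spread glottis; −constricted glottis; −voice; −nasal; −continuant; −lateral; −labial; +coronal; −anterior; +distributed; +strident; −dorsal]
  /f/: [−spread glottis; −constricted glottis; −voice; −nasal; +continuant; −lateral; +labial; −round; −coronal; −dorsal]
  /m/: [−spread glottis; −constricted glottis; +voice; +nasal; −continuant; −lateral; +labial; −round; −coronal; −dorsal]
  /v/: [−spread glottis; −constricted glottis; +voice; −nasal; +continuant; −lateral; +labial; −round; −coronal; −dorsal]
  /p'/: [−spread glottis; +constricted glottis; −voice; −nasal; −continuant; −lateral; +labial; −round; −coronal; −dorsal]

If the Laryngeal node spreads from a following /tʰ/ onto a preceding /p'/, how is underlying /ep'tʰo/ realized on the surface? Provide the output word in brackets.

[epʰtʰo]

Laryngeal immediately or transitively dominates [spread glottis], [constricted glottis], [voice].
After delinking /p'/'s Laryngeal and linking /tʰ/'s, the affected terminals become [+spread glottis], [−constricted glottis], [−voice]; [nasal], [continuant], [lateral], … (outside Laryngeal) are retained from /p'/.
Among the inventory, only /pʰ/ has exactly this specification, giving the surface form [epʰtʰo].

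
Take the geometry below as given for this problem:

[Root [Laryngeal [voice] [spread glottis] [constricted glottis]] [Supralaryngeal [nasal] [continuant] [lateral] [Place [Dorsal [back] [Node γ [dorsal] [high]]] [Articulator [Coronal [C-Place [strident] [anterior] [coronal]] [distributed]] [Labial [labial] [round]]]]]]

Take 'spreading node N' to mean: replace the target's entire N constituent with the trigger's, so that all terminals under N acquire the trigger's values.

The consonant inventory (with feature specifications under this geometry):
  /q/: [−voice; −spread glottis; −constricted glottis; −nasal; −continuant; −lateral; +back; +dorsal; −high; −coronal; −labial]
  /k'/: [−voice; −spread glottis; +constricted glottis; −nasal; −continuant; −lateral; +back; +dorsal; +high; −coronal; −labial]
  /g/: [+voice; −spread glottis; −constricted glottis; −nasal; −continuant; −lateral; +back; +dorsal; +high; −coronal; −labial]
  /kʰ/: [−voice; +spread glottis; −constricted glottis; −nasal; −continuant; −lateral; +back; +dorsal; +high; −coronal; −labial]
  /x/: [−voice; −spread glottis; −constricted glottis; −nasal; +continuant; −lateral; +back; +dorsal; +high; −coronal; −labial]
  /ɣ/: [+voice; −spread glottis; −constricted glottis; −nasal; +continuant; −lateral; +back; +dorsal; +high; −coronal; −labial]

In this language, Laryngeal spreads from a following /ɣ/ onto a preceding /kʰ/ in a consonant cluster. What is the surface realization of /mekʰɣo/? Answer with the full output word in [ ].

[megɣo]

The Laryngeal node dominates the terminals [voice], [spread glottis], [constricted glottis].
Spreading Laryngeal from /ɣ/ onto /kʰ/ replaces those values with /ɣ/'s: [+voice], [−spread glottis], [−constricted glottis]. Features outside Laryngeal ([nasal], [continuant], [lateral], …) stay as in /kʰ/.
This feature bundle is that of [g], so /mekʰɣo/ surfaces as [megɣo].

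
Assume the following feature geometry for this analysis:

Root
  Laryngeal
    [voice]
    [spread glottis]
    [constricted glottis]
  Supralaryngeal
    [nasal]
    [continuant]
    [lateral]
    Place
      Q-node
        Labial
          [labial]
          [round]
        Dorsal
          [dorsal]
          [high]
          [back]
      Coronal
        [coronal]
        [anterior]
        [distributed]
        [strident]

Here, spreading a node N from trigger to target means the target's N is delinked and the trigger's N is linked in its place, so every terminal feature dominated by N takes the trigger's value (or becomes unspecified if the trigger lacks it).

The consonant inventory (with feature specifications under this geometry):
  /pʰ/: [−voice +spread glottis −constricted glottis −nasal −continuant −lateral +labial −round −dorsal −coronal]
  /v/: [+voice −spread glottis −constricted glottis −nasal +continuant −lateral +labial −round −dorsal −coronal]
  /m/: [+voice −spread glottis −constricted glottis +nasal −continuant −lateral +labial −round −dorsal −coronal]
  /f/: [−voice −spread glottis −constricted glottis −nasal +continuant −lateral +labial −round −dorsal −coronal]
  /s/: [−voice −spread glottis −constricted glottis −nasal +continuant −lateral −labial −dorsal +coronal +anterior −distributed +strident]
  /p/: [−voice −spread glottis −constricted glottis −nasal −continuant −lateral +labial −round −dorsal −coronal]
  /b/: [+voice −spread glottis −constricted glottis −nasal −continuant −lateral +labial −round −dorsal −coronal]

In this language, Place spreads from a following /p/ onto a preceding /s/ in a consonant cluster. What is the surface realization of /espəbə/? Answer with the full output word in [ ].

Place immediately or transitively dominates [labial], [round], [dorsal], [high], [back], [coronal], [anterior], [distributed], [strident].
After delinking /s/'s Place and linking /p/'s, the affected terminals become [+labial], [−round], [−dorsal], [−coronal]; [voice], [spread glottis], [constricted glottis], … (outside Place) are retained from /s/.
This feature bundle is that of [f], so /espəbə/ surfaces as [efpəbə].

[efpəbə]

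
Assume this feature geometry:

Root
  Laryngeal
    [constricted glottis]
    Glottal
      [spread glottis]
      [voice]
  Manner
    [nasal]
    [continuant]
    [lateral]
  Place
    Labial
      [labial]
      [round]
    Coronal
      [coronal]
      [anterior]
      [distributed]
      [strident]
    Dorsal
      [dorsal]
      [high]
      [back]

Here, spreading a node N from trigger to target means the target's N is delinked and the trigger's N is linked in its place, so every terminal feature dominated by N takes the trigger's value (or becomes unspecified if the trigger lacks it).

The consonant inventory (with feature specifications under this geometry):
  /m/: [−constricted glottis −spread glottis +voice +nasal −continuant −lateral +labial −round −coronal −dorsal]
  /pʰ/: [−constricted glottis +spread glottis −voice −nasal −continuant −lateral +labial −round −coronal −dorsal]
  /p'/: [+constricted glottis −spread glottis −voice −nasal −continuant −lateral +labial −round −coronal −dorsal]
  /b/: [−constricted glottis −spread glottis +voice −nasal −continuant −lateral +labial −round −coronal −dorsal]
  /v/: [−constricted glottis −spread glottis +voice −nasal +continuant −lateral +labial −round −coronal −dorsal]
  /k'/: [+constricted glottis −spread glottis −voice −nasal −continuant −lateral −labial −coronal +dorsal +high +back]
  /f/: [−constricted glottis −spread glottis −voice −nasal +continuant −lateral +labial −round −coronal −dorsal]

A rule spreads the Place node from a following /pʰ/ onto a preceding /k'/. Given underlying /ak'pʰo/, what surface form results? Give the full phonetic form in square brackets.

[ap'pʰo]

Place immediately or transitively dominates [labial], [round], [coronal], [anterior], [distributed], [strident], [dorsal], [high], [back].
After delinking /k'/'s Place and linking /pʰ/'s, the affected terminals become [+labial], [−round], [−coronal], [−dorsal]; [constricted glottis], [spread glottis], [voice], … (outside Place) are retained from /k'/.
This feature bundle is that of [p'], so /ak'pʰo/ surfaces as [ap'pʰo].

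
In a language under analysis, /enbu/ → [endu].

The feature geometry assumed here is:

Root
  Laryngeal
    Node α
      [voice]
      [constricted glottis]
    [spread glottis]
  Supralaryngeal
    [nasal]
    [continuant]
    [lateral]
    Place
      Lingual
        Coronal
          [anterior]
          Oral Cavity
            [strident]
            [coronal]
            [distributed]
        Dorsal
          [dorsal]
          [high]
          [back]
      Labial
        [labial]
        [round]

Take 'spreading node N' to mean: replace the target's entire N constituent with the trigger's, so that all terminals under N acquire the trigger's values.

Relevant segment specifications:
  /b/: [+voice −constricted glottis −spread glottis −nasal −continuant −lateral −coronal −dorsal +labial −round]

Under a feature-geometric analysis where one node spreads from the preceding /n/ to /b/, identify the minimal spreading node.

Place

Comparing /b/ with its surface form [d], the features that change are [labial], [round], [coronal], [anterior], [distributed], [strident].
These terminals are all dominated by Place, and no proper subconstituent of Place covers them all; Place is their lowest common ancestor.
Delinking /b/'s Place and associating /n/'s Place gives precisely the feature bundle of [d].
Had Supralaryngeal or a higher node spread, [nasal] would have taken /n/'s value; it stays as in /b/, confirming the spreading constituent is exactly Place.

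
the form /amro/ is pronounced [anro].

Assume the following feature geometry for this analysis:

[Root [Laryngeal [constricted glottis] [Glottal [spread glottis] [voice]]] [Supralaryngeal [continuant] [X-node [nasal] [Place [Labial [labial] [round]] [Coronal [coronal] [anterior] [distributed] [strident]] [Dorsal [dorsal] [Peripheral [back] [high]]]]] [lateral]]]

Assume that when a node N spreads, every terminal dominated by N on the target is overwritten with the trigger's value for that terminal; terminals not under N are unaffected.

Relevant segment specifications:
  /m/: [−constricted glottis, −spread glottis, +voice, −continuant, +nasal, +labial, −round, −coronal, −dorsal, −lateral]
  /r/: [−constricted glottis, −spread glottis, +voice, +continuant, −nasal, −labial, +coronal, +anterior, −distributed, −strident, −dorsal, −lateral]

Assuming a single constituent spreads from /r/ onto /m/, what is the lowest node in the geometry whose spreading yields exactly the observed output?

Feature comparison: [labial], [round], [coronal], [anterior], [distributed], [strident] differ between /m/ and [n]; the remaining terminals match.
These terminals are all dominated by Place, and no proper subconstituent of Place covers them all; Place is their lowest common ancestor.
Spreading Place from /r/ overwrites each of those terminals with /r/'s values, yielding exactly [n].
Had X-node or a higher node spread, [nasal] would have taken /r/'s value; it stays as in /m/, confirming the spreading constituent is exactly Place.

Place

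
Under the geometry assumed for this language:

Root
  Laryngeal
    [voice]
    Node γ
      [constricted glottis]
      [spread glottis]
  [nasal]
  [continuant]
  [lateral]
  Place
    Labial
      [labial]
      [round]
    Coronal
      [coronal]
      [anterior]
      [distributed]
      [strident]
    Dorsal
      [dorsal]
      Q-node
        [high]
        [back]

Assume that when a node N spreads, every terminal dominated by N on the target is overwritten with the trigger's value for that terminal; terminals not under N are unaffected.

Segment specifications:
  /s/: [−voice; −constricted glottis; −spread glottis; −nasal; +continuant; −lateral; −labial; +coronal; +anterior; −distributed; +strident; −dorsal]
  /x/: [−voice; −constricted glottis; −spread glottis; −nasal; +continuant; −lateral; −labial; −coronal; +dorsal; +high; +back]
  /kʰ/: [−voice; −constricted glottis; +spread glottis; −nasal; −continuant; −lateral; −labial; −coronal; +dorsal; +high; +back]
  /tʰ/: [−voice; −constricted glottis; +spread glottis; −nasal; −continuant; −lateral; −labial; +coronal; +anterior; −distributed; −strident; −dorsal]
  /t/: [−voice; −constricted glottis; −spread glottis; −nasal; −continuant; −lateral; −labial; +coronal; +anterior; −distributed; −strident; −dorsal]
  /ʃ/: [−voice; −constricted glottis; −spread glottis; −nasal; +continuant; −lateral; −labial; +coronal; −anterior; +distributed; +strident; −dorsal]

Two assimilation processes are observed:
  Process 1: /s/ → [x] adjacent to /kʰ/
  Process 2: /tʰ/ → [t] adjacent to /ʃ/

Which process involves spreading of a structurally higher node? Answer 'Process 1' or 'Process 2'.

Process 1

In Process 1, [coronal], [anterior], [distributed], [strident], [dorsal], [high], [back] change, so the minimal spreading node is Place at depth 1.
Process 2: the feature that changes is [spread glottis]; the minimal node is [spread glottis] (depth 3).
Place is closer to Root than [spread glottis], so Process 1 spreads the higher node.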